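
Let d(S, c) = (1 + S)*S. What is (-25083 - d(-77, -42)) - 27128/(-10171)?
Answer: -314612757/10171 ≈ -30932.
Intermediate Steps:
d(S, c) = S*(1 + S)
(-25083 - d(-77, -42)) - 27128/(-10171) = (-25083 - (-77)*(1 - 77)) - 27128/(-10171) = (-25083 - (-77)*(-76)) - 27128*(-1)/10171 = (-25083 - 1*5852) - 1*(-27128/10171) = (-25083 - 5852) + 27128/10171 = -30935 + 27128/10171 = -314612757/10171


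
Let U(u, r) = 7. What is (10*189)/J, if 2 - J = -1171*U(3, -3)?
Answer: 210/911 ≈ 0.23052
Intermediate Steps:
J = 8199 (J = 2 - (-1171)*7 = 2 - 1*(-8197) = 2 + 8197 = 8199)
(10*189)/J = (10*189)/8199 = 1890*(1/8199) = 210/911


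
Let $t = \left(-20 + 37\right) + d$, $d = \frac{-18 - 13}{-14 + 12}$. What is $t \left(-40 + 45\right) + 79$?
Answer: $\frac{483}{2} \approx 241.5$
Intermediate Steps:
$d = \frac{31}{2}$ ($d = - \frac{31}{-2} = \left(-31\right) \left(- \frac{1}{2}\right) = \frac{31}{2} \approx 15.5$)
$t = \frac{65}{2}$ ($t = \left(-20 + 37\right) + \frac{31}{2} = 17 + \frac{31}{2} = \frac{65}{2} \approx 32.5$)
$t \left(-40 + 45\right) + 79 = \frac{65 \left(-40 + 45\right)}{2} + 79 = \frac{65}{2} \cdot 5 + 79 = \frac{325}{2} + 79 = \frac{483}{2}$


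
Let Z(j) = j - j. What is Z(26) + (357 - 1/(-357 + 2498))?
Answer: 764336/2141 ≈ 357.00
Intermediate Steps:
Z(j) = 0
Z(26) + (357 - 1/(-357 + 2498)) = 0 + (357 - 1/(-357 + 2498)) = 0 + (357 - 1/2141) = 0 + 764336/2141 = 764336/2141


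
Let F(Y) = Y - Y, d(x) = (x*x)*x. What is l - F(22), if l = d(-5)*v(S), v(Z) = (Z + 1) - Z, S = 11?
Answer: -125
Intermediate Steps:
v(Z) = 1 (v(Z) = (1 + Z) - Z = 1)
d(x) = x³ (d(x) = x²*x = x³)
F(Y) = 0
l = -125 (l = (-5)³*1 = -125*1 = -125)
l - F(22) = -125 - 1*0 = -125 + 0 = -125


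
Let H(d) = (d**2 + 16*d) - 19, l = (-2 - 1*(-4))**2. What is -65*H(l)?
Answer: -3965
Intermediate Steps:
l = 4 (l = (-2 + 4)**2 = 2**2 = 4)
H(d) = -19 + d**2 + 16*d
-65*H(l) = -65*(-19 + 4**2 + 16*4) = -65*(-19 + 16 + 64) = -65*61 = -3965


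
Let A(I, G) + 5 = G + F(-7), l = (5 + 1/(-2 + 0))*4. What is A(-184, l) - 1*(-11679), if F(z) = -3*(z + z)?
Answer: 11734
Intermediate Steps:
F(z) = -6*z
l = 18 (l = (5 + 1/(-2))*4 = (5 - ½)*4 = (9/2)*4 = 18)
A(I, G) = 37 + G (A(I, G) = -5 + (G - 6*(-7)) = -5 + (G + 42) = -5 + (42 + G) = 37 + G)
A(-184, l) - 1*(-11679) = (37 + 18) - 1*(-11679) = 55 + 11679 = 11734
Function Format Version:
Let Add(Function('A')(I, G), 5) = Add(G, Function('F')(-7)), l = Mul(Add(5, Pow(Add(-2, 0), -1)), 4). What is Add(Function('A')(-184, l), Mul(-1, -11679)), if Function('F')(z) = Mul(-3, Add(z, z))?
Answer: 11734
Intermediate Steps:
Function('F')(z) = Mul(-6, z) (Function('F')(z) = Mul(-3, Mul(2, z)) = Mul(-6, z))
l = 18 (l = Mul(Add(5, Pow(-2, -1)), 4) = Mul(Add(5, Rational(-1, 2)), 4) = Mul(Rational(9, 2), 4) = 18)
Function('A')(I, G) = Add(37, G) (Function('A')(I, G) = Add(-5, Add(G, Mul(-6, -7))) = Add(-5, Add(G, 42)) = Add(-5, Add(42, G)) = Add(37, G))
Add(Function('A')(-184, l), Mul(-1, -11679)) = Add(Add(37, 18), Mul(-1, -11679)) = Add(55, 11679) = 11734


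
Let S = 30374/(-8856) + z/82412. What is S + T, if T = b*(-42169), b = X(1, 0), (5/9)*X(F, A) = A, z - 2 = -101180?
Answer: -38627437/8293644 ≈ -4.6575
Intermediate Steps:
z = -101178 (z = 2 - 101180 = -101178)
X(F, A) = 9*A/5
b = 0 (b = (9/5)*0 = 0)
S = -38627437/8293644 (S = 30374/(-8856) - 101178/82412 = 30374*(-1/8856) - 101178*1/82412 = -15187/4428 - 4599/3746 = -38627437/8293644 ≈ -4.6575)
T = 0 (T = 0*(-42169) = 0)
S + T = -38627437/8293644 + 0 = -38627437/8293644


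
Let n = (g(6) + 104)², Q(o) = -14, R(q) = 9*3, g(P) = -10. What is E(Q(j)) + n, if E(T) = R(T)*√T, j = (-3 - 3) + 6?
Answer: 8836 + 27*I*√14 ≈ 8836.0 + 101.02*I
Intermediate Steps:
j = 0 (j = -6 + 6 = 0)
R(q) = 27
n = 8836 (n = (-10 + 104)² = 94² = 8836)
E(T) = 27*√T
E(Q(j)) + n = 27*√(-14) + 8836 = 27*(I*√14) + 8836 = 27*I*√14 + 8836 = 8836 + 27*I*√14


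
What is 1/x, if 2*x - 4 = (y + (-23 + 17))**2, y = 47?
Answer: 2/1685 ≈ 0.0011869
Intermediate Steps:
x = 1685/2 (x = 2 + (47 + (-23 + 17))**2/2 = 2 + (47 - 6)**2/2 = 2 + (1/2)*41**2 = 2 + (1/2)*1681 = 2 + 1681/2 = 1685/2 ≈ 842.50)
1/x = 1/(1685/2) = 2/1685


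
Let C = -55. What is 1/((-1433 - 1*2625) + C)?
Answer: -1/4113 ≈ -0.00024313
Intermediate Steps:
1/((-1433 - 1*2625) + C) = 1/((-1433 - 1*2625) - 55) = 1/((-1433 - 2625) - 55) = 1/(-4058 - 55) = 1/(-4113) = -1/4113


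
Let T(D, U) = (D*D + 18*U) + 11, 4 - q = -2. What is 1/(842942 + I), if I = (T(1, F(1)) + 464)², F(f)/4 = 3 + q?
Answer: 1/2106318 ≈ 4.7476e-7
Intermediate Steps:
q = 6 (q = 4 - 1*(-2) = 4 + 2 = 6)
F(f) = 36 (F(f) = 4*(3 + 6) = 4*9 = 36)
T(D, U) = 11 + D² + 18*U (T(D, U) = (D² + 18*U) + 11 = 11 + D² + 18*U)
I = 1263376 (I = ((11 + 1² + 18*36) + 464)² = ((11 + 1 + 648) + 464)² = (660 + 464)² = 1124² = 1263376)
1/(842942 + I) = 1/(842942 + 1263376) = 1/2106318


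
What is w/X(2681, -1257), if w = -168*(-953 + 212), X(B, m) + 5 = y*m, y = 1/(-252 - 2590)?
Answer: -353794896/12953 ≈ -27314.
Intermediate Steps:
y = -1/2842 (y = 1/(-2842) = -1/2842 ≈ -0.00035186)
X(B, m) = -5 - m/2842
w = 124488 (w = -168*(-741) = 124488)
w/X(2681, -1257) = 124488/(-5 - 1/2842*(-1257)) = 124488/(-5 + 1257/2842) = 124488/(-12953/2842) = 124488*(-2842/12953) = -353794896/12953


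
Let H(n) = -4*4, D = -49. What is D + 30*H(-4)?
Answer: -529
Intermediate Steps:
H(n) = -16
D + 30*H(-4) = -49 + 30*(-16) = -49 - 480 = -529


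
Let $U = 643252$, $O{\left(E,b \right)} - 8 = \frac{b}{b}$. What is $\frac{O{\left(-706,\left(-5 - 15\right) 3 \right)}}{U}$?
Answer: $\frac{9}{643252} \approx 1.3991 \cdot 10^{-5}$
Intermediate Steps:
$O{\left(E,b \right)} = 9$ ($O{\left(E,b \right)} = 8 + \frac{b}{b} = 8 + 1 = 9$)
$\frac{O{\left(-706,\left(-5 - 15\right) 3 \right)}}{U} = \frac{9}{643252}$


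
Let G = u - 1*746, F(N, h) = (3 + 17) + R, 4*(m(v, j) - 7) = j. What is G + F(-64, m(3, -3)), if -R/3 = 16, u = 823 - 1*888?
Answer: -839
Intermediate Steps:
m(v, j) = 7 + j/4
u = -65 (u = 823 - 888 = -65)
R = -48 (R = -3*16 = -48)
F(N, h) = -28 (F(N, h) = (3 + 17) - 48 = 20 - 48 = -28)
G = -811 (G = -65 - 1*746 = -65 - 746 = -811)
G + F(-64, m(3, -3)) = -811 - 28 = -839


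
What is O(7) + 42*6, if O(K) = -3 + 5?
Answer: 254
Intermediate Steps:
O(K) = 2
O(7) + 42*6 = 2 + 42*6 = 2 + 252 = 254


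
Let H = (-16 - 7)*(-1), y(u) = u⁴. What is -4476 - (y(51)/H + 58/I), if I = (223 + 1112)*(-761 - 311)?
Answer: -4914572697773/16457880 ≈ -2.9862e+5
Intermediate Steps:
I = -1431120 (I = 1335*(-1072) = -1431120)
H = 23 (H = -23*(-1) = 23)
-4476 - (y(51)/H + 58/I) = -4476 - (51⁴/23 + 58/(-1431120)) = -4476 - (6765201*(1/23) + 58*(-1/1431120)) = -4476 - (6765201/23 - 29/715560) = -4476 - 1*4840907226893/16457880 = -4476 - 4840907226893/16457880 = -4914572697773/16457880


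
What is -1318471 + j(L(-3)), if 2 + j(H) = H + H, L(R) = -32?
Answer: -1318537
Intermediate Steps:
j(H) = -2 + 2*H (j(H) = -2 + (H + H) = -2 + 2*H)
-1318471 + j(L(-3)) = -1318471 + (-2 + 2*(-32)) = -1318471 + (-2 - 64) = -1318471 - 66 = -1318537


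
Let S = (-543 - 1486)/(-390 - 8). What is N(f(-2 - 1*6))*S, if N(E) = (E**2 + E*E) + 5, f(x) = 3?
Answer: 46667/398 ≈ 117.25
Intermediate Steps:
S = 2029/398 (S = -2029/(-398) = -2029*(-1/398) = 2029/398 ≈ 5.0980)
N(E) = 5 + 2*E**2 (N(E) = (E**2 + E**2) + 5 = 2*E**2 + 5 = 5 + 2*E**2)
N(f(-2 - 1*6))*S = (5 + 2*3**2)*(2029/398) = (5 + 2*9)*(2029/398) = (5 + 18)*(2029/398) = 23*(2029/398) = 46667/398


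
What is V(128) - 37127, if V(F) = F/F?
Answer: -37126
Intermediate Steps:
V(F) = 1
V(128) - 37127 = 1 - 37127 = -37126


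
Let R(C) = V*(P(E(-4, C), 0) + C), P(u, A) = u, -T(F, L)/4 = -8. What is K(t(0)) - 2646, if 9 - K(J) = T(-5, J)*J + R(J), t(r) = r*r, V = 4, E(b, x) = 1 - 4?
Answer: -2625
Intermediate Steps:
E(b, x) = -3
T(F, L) = 32 (T(F, L) = -4*(-8) = 32)
R(C) = -12 + 4*C (R(C) = 4*(-3 + C) = -12 + 4*C)
t(r) = r²
K(J) = 21 - 36*J (K(J) = 9 - (32*J + (-12 + 4*J)) = 9 - (-12 + 36*J) = 9 + (12 - 36*J) = 21 - 36*J)
K(t(0)) - 2646 = (21 - 36*0²) - 2646 = (21 - 36*0) - 2646 = (21 + 0) - 2646 = 21 - 2646 = -2625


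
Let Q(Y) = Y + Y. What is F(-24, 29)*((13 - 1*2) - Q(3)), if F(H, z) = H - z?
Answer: -265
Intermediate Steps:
Q(Y) = 2*Y
F(-24, 29)*((13 - 1*2) - Q(3)) = (-24 - 1*29)*((13 - 1*2) - 2*3) = (-24 - 29)*((13 - 2) - 1*6) = -53*(11 - 6) = -53*5 = -265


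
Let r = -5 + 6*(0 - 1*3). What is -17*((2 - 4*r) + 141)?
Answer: -3995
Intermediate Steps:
r = -23 (r = -5 + 6*(0 - 3) = -5 + 6*(-3) = -5 - 18 = -23)
-17*((2 - 4*r) + 141) = -17*((2 - 4*(-23)) + 141) = -17*((2 + 92) + 141) = -17*(94 + 141) = -17*235 = -3995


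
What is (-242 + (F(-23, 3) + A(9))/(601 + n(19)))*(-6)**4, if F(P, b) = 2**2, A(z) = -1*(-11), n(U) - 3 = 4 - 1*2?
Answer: -31673592/101 ≈ -3.1360e+5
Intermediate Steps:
n(U) = 5 (n(U) = 3 + (4 - 1*2) = 3 + (4 - 2) = 3 + 2 = 5)
A(z) = 11
F(P, b) = 4
(-242 + (F(-23, 3) + A(9))/(601 + n(19)))*(-6)**4 = (-242 + (4 + 11)/(601 + 5))*(-6)**4 = (-242 + 15/606)*1296 = (-242 + 15*(1/606))*1296 = (-242 + 5/202)*1296 = -48879/202*1296 = -31673592/101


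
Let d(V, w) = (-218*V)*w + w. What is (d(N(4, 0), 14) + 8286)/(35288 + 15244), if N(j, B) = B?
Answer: 2075/12633 ≈ 0.16425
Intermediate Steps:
d(V, w) = w - 218*V*w (d(V, w) = -218*V*w + w = w - 218*V*w)
(d(N(4, 0), 14) + 8286)/(35288 + 15244) = (14*(1 - 218*0) + 8286)/(35288 + 15244) = (14*(1 + 0) + 8286)/50532 = (14*1 + 8286)*(1/50532) = (14 + 8286)*(1/50532) = 8300*(1/50532) = 2075/12633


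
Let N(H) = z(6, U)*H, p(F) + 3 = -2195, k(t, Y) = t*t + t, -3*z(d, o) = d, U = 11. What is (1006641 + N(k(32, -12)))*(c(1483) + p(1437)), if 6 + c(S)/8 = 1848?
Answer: 12594784602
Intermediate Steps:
z(d, o) = -d/3
k(t, Y) = t + t² (k(t, Y) = t² + t = t + t²)
p(F) = -2198 (p(F) = -3 - 2195 = -2198)
N(H) = -2*H (N(H) = (-⅓*6)*H = -2*H)
c(S) = 14736 (c(S) = -48 + 8*1848 = -48 + 14784 = 14736)
(1006641 + N(k(32, -12)))*(c(1483) + p(1437)) = (1006641 - 64*(1 + 32))*(14736 - 2198) = (1006641 - 64*33)*12538 = (1006641 - 2*1056)*12538 = (1006641 - 2112)*12538 = 1004529*12538 = 12594784602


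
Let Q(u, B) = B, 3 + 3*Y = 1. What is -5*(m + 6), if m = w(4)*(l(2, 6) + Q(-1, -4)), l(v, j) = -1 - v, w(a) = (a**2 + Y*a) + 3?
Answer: 1625/3 ≈ 541.67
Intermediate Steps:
Y = -2/3 (Y = -1 + (1/3)*1 = -1 + 1/3 = -2/3 ≈ -0.66667)
w(a) = 3 + a**2 - 2*a/3 (w(a) = (a**2 - 2*a/3) + 3 = 3 + a**2 - 2*a/3)
m = -343/3 (m = (3 + 4**2 - 2/3*4)*((-1 - 1*2) - 4) = (3 + 16 - 8/3)*((-1 - 2) - 4) = 49*(-3 - 4)/3 = (49/3)*(-7) = -343/3 ≈ -114.33)
-5*(m + 6) = -5*(-343/3 + 6) = -5*(-325/3) = 1625/3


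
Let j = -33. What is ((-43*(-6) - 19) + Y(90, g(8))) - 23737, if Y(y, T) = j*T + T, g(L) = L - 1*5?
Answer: -23594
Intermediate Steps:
g(L) = -5 + L (g(L) = L - 5 = -5 + L)
Y(y, T) = -32*T (Y(y, T) = -33*T + T = -32*T)
((-43*(-6) - 19) + Y(90, g(8))) - 23737 = ((-43*(-6) - 19) - 32*(-5 + 8)) - 23737 = ((258 - 19) - 32*3) - 23737 = (239 - 96) - 23737 = 143 - 23737 = -23594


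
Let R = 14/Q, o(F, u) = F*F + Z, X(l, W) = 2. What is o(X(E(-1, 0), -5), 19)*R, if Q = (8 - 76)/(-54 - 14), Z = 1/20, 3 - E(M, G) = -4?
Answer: 567/10 ≈ 56.700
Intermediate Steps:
E(M, G) = 7 (E(M, G) = 3 - 1*(-4) = 3 + 4 = 7)
Z = 1/20 ≈ 0.050000
Q = 1 (Q = -68/(-68) = -68*(-1/68) = 1)
o(F, u) = 1/20 + F² (o(F, u) = F*F + 1/20 = F² + 1/20 = 1/20 + F²)
R = 14 (R = 14/1 = 14*1 = 14)
o(X(E(-1, 0), -5), 19)*R = (1/20 + 2²)*14 = (1/20 + 4)*14 = (81/20)*14 = 567/10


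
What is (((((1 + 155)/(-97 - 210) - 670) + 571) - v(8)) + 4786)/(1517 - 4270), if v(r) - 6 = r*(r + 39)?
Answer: -1321479/845171 ≈ -1.5636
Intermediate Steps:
v(r) = 6 + r*(39 + r) (v(r) = 6 + r*(r + 39) = 6 + r*(39 + r))
(((((1 + 155)/(-97 - 210) - 670) + 571) - v(8)) + 4786)/(1517 - 4270) = (((((1 + 155)/(-97 - 210) - 670) + 571) - (6 + 8**2 + 39*8)) + 4786)/(1517 - 4270) = ((((156/(-307) - 670) + 571) - (6 + 64 + 312)) + 4786)/(-2753) = ((((156*(-1/307) - 670) + 571) - 1*382) + 4786)*(-1/2753) = ((((-156/307 - 670) + 571) - 382) + 4786)*(-1/2753) = (((-205846/307 + 571) - 382) + 4786)*(-1/2753) = ((-30549/307 - 382) + 4786)*(-1/2753) = (-147823/307 + 4786)*(-1/2753) = (1321479/307)*(-1/2753) = -1321479/845171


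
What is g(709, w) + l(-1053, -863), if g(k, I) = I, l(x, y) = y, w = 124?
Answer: -739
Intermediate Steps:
g(709, w) + l(-1053, -863) = 124 - 863 = -739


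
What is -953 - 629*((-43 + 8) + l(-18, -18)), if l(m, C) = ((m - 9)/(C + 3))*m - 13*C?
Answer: -528722/5 ≈ -1.0574e+5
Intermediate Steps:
l(m, C) = -13*C + m*(-9 + m)/(3 + C) (l(m, C) = ((-9 + m)/(3 + C))*m - 13*C = m*(-9 + m)/(3 + C) - 13*C = -13*C + m*(-9 + m)/(3 + C))
-953 - 629*((-43 + 8) + l(-18, -18)) = -953 - 629*((-43 + 8) + ((-18)² - 39*(-18) - 13*(-18)² - 9*(-18))/(3 - 18)) = -953 - 629*(-35 + (324 + 702 - 13*324 + 162)/(-15)) = -953 - 629*(-35 - (324 + 702 - 4212 + 162)/15) = -953 - 629*(-35 - 1/15*(-3024)) = -953 - 629*(-35 + 1008/5) = -953 - 629*833/5 = -953 - 523957/5 = -528722/5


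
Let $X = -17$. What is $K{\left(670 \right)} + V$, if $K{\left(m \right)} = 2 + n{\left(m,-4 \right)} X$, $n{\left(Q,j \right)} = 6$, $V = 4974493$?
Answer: $4974393$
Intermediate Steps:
$K{\left(m \right)} = -100$ ($K{\left(m \right)} = 2 + 6 \left(-17\right) = 2 - 102 = -100$)
$K{\left(670 \right)} + V = -100 + 4974493 = 4974393$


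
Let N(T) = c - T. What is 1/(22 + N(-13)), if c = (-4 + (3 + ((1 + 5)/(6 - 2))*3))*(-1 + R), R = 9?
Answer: 1/63 ≈ 0.015873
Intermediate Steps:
c = 28 (c = (-4 + (3 + ((1 + 5)/(6 - 2))*3))*(-1 + 9) = (-4 + (3 + (6/4)*3))*8 = (-4 + (3 + (6*(¼))*3))*8 = (-4 + (3 + (3/2)*3))*8 = (-4 + (3 + 9/2))*8 = (-4 + 15/2)*8 = (7/2)*8 = 28)
N(T) = 28 - T
1/(22 + N(-13)) = 1/(22 + (28 - 1*(-13))) = 1/(22 + (28 + 13)) = 1/(22 + 41) = 1/63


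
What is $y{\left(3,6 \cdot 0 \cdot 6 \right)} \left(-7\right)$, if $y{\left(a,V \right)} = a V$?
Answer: $0$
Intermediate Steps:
$y{\left(a,V \right)} = V a$
$y{\left(3,6 \cdot 0 \cdot 6 \right)} \left(-7\right) = 6 \cdot 0 \cdot 6 \cdot 3 \left(-7\right) = 0 \cdot 6 \cdot 3 \left(-7\right) = 0 \cdot 3 \left(-7\right) = 0 \left(-7\right) = 0$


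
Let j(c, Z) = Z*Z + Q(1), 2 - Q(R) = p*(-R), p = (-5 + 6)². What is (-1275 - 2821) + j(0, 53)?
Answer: -1284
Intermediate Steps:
p = 1 (p = 1² = 1)
Q(R) = 2 + R (Q(R) = 2 - (-R) = 2 - (-1)*R = 2 + R)
j(c, Z) = 3 + Z² (j(c, Z) = Z*Z + (2 + 1) = Z² + 3 = 3 + Z²)
(-1275 - 2821) + j(0, 53) = (-1275 - 2821) + (3 + 53²) = -4096 + (3 + 2809) = -4096 + 2812 = -1284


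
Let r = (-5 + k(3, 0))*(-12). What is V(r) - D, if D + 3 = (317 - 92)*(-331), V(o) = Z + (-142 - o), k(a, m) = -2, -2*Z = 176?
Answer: 74164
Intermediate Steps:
Z = -88 (Z = -1/2*176 = -88)
r = 84 (r = (-5 - 2)*(-12) = -7*(-12) = 84)
V(o) = -230 - o (V(o) = -88 + (-142 - o) = -230 - o)
D = -74478 (D = -3 + (317 - 92)*(-331) = -3 + 225*(-331) = -3 - 74475 = -74478)
V(r) - D = (-230 - 1*84) - 1*(-74478) = (-230 - 84) + 74478 = -314 + 74478 = 74164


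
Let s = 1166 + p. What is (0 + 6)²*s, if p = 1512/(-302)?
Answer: 6311160/151 ≈ 41796.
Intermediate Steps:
p = -756/151 (p = 1512*(-1/302) = -756/151 ≈ -5.0066)
s = 175310/151 (s = 1166 - 756/151 = 175310/151 ≈ 1161.0)
(0 + 6)²*s = (0 + 6)²*(175310/151) = 6²*(175310/151) = 36*(175310/151) = 6311160/151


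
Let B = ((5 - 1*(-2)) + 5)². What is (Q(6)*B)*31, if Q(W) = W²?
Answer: 160704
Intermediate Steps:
B = 144 (B = ((5 + 2) + 5)² = (7 + 5)² = 12² = 144)
(Q(6)*B)*31 = (6²*144)*31 = (36*144)*31 = 5184*31 = 160704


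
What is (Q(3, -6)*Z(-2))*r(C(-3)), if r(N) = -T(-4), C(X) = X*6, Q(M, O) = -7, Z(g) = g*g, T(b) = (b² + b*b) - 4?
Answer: 784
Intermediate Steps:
T(b) = -4 + 2*b² (T(b) = (b² + b²) - 4 = 2*b² - 4 = -4 + 2*b²)
Z(g) = g²
C(X) = 6*X
r(N) = -28 (r(N) = -(-4 + 2*(-4)²) = -(-4 + 2*16) = -(-4 + 32) = -1*28 = -28)
(Q(3, -6)*Z(-2))*r(C(-3)) = -7*(-2)²*(-28) = -7*4*(-28) = -28*(-28) = 784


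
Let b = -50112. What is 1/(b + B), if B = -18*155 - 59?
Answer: -1/52961 ≈ -1.8882e-5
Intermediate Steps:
B = -2849 (B = -2790 - 59 = -2849)
1/(b + B) = 1/(-50112 - 2849) = 1/(-52961) = -1/52961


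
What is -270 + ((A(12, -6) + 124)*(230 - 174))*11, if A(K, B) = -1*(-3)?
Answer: 77962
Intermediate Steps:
A(K, B) = 3
-270 + ((A(12, -6) + 124)*(230 - 174))*11 = -270 + ((3 + 124)*(230 - 174))*11 = -270 + (127*56)*11 = -270 + 7112*11 = -270 + 78232 = 77962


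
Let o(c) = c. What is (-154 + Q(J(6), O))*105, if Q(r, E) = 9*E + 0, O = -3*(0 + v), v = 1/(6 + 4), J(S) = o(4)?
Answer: -32907/2 ≈ -16454.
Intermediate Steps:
J(S) = 4
v = ⅒ (v = 1/10 = ⅒ ≈ 0.10000)
O = -3/10 (O = -3*(0 + ⅒) = -3*⅒ = -3/10 ≈ -0.30000)
Q(r, E) = 9*E
(-154 + Q(J(6), O))*105 = (-154 + 9*(-3/10))*105 = (-154 - 27/10)*105 = -1567/10*105 = -32907/2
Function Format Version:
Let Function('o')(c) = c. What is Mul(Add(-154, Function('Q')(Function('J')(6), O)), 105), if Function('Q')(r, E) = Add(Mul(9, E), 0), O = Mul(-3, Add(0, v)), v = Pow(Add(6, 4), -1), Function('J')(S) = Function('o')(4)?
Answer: Rational(-32907, 2) ≈ -16454.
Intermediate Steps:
Function('J')(S) = 4
v = Rational(1, 10) (v = Pow(10, -1) = Rational(1, 10) ≈ 0.10000)
O = Rational(-3, 10) (O = Mul(-3, Add(0, Rational(1, 10))) = Mul(-3, Rational(1, 10)) = Rational(-3, 10) ≈ -0.30000)
Function('Q')(r, E) = Mul(9, E)
Mul(Add(-154, Function('Q')(Function('J')(6), O)), 105) = Mul(Add(-154, Mul(9, Rational(-3, 10))), 105) = Mul(Add(-154, Rational(-27, 10)), 105) = Mul(Rational(-1567, 10), 105) = Rational(-32907, 2)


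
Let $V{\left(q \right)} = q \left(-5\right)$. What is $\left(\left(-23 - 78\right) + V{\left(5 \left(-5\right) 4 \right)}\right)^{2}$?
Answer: $159201$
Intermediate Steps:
$V{\left(q \right)} = - 5 q$
$\left(\left(-23 - 78\right) + V{\left(5 \left(-5\right) 4 \right)}\right)^{2} = \left(\left(-23 - 78\right) - 5 \cdot 5 \left(-5\right) 4\right)^{2} = \left(\left(-23 - 78\right) - 5 \left(\left(-25\right) 4\right)\right)^{2} = \left(-101 - -500\right)^{2} = \left(-101 + 500\right)^{2} = 399^{2} = 159201$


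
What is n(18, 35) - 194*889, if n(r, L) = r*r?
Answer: -172142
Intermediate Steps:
n(r, L) = r²
n(18, 35) - 194*889 = 18² - 194*889 = 324 - 172466 = -172142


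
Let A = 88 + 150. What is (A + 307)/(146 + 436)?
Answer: 545/582 ≈ 0.93643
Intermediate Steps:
A = 238
(A + 307)/(146 + 436) = (238 + 307)/(146 + 436) = 545/582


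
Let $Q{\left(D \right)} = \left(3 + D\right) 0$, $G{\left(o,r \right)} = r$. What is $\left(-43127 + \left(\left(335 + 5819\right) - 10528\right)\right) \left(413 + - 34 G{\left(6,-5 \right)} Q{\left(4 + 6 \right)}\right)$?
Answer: $-19617913$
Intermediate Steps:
$Q{\left(D \right)} = 0$
$\left(-43127 + \left(\left(335 + 5819\right) - 10528\right)\right) \left(413 + - 34 G{\left(6,-5 \right)} Q{\left(4 + 6 \right)}\right) = \left(-43127 + \left(\left(335 + 5819\right) - 10528\right)\right) \left(413 + \left(-34\right) \left(-5\right) 0\right) = \left(-43127 + \left(6154 - 10528\right)\right) \left(413 + 170 \cdot 0\right) = \left(-43127 - 4374\right) \left(413 + 0\right) = \left(-47501\right) 413 = -19617913$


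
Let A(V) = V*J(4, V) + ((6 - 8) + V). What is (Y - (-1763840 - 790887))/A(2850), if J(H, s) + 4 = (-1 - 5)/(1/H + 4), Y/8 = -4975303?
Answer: 633210849/213784 ≈ 2961.9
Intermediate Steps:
Y = -39802424 (Y = 8*(-4975303) = -39802424)
J(H, s) = -4 - 6/(4 + 1/H) (J(H, s) = -4 + (-1 - 5)/(1/H + 4) = -4 - 6/(4 + 1/H))
A(V) = -2 - 75*V/17 (A(V) = V*(2*(-2 - 11*4)/(1 + 4*4)) + ((6 - 8) + V) = V*(2*(-2 - 44)/(1 + 16)) + (-2 + V) = V*(2*(-46)/17) + (-2 + V) = V*(2*(1/17)*(-46)) + (-2 + V) = V*(-92/17) + (-2 + V) = -92*V/17 + (-2 + V) = -2 - 75*V/17)
(Y - (-1763840 - 790887))/A(2850) = (-39802424 - (-1763840 - 790887))/(-2 - 75/17*2850) = (-39802424 - 1*(-2554727))/(-2 - 213750/17) = (-39802424 + 2554727)/(-213784/17) = -37247697*(-17/213784) = 633210849/213784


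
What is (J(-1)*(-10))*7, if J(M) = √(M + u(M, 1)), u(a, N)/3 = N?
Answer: -70*√2 ≈ -98.995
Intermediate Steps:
u(a, N) = 3*N
J(M) = √(3 + M) (J(M) = √(M + 3*1) = √(M + 3) = √(3 + M))
(J(-1)*(-10))*7 = (√(3 - 1)*(-10))*7 = (√2*(-10))*7 = -10*√2*7 = -70*√2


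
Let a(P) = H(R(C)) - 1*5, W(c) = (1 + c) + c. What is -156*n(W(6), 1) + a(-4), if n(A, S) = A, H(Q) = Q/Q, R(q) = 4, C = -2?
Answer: -2032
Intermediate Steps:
W(c) = 1 + 2*c
H(Q) = 1
a(P) = -4 (a(P) = 1 - 1*5 = 1 - 5 = -4)
-156*n(W(6), 1) + a(-4) = -156*(1 + 2*6) - 4 = -156*(1 + 12) - 4 = -156*13 - 4 = -2028 - 4 = -2032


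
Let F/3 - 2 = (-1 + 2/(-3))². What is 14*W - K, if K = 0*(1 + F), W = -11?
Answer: -154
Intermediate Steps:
F = 43/3 (F = 6 + 3*(-1 + 2/(-3))² = 6 + 3*(-1 + 2*(-⅓))² = 6 + 3*(-1 - ⅔)² = 6 + 3*(-5/3)² = 6 + 3*(25/9) = 6 + 25/3 = 43/3 ≈ 14.333)
K = 0 (K = 0*(1 + 43/3) = 0*(46/3) = 0)
14*W - K = 14*(-11) - 1*0 = -154 + 0 = -154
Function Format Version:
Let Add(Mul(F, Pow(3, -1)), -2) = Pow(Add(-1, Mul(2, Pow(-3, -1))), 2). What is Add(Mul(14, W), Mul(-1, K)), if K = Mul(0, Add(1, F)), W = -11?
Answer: -154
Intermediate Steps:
F = Rational(43, 3) (F = Add(6, Mul(3, Pow(Add(-1, Mul(2, Pow(-3, -1))), 2))) = Add(6, Mul(3, Pow(Add(-1, Mul(2, Rational(-1, 3))), 2))) = Add(6, Mul(3, Pow(Add(-1, Rational(-2, 3)), 2))) = Add(6, Mul(3, Pow(Rational(-5, 3), 2))) = Add(6, Mul(3, Rational(25, 9))) = Add(6, Rational(25, 3)) = Rational(43, 3) ≈ 14.333)
K = 0 (K = Mul(0, Add(1, Rational(43, 3))) = Mul(0, Rational(46, 3)) = 0)
Add(Mul(14, W), Mul(-1, K)) = Add(Mul(14, -11), Mul(-1, 0)) = Add(-154, 0) = -154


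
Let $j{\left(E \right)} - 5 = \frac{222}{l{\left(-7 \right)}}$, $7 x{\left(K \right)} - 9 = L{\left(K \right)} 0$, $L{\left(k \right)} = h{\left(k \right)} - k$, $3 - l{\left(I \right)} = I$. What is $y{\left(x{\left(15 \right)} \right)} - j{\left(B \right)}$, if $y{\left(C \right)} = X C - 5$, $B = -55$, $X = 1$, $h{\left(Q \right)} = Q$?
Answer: $- \frac{1082}{35} \approx -30.914$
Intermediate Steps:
$l{\left(I \right)} = 3 - I$
$L{\left(k \right)} = 0$ ($L{\left(k \right)} = k - k = 0$)
$x{\left(K \right)} = \frac{9}{7}$ ($x{\left(K \right)} = \frac{9}{7} + \frac{0 \cdot 0}{7} = \frac{9}{7} + \frac{1}{7} \cdot 0 = \frac{9}{7} + 0 = \frac{9}{7}$)
$j{\left(E \right)} = \frac{136}{5}$ ($j{\left(E \right)} = 5 + \frac{222}{3 - -7} = 5 + \frac{222}{3 + 7} = 5 + \frac{222}{10} = 5 + 222 \cdot \frac{1}{10} = 5 + \frac{111}{5} = \frac{136}{5}$)
$y{\left(C \right)} = -5 + C$ ($y{\left(C \right)} = 1 C - 5 = C - 5 = -5 + C$)
$y{\left(x{\left(15 \right)} \right)} - j{\left(B \right)} = \left(-5 + \frac{9}{7}\right) - \frac{136}{5} = - \frac{26}{7} - \frac{136}{5} = - \frac{1082}{35}$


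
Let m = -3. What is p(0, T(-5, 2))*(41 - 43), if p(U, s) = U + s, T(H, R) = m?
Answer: 6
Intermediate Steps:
T(H, R) = -3
p(0, T(-5, 2))*(41 - 43) = (0 - 3)*(41 - 43) = -3*(-2) = 6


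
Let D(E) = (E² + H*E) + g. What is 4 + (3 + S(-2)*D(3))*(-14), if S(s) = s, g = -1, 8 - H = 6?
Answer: 354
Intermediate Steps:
H = 2 (H = 8 - 1*6 = 8 - 6 = 2)
D(E) = -1 + E² + 2*E (D(E) = (E² + 2*E) - 1 = -1 + E² + 2*E)
4 + (3 + S(-2)*D(3))*(-14) = 4 + (3 - 2*(-1 + 3² + 2*3))*(-14) = 4 + (3 - 2*(-1 + 9 + 6))*(-14) = 4 + (3 - 2*14)*(-14) = 4 + (3 - 28)*(-14) = 4 - 25*(-14) = 4 + 350 = 354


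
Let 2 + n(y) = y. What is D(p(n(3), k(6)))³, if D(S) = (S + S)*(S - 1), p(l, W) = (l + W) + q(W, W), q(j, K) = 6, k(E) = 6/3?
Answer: 2985984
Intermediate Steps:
k(E) = 2 (k(E) = 6*(⅓) = 2)
n(y) = -2 + y
p(l, W) = 6 + W + l (p(l, W) = (l + W) + 6 = (W + l) + 6 = 6 + W + l)
D(S) = 2*S*(-1 + S) (D(S) = (2*S)*(-1 + S) = 2*S*(-1 + S))
D(p(n(3), k(6)))³ = (2*(6 + 2 + (-2 + 3))*(-1 + (6 + 2 + (-2 + 3))))³ = (2*(6 + 2 + 1)*(-1 + (6 + 2 + 1)))³ = (2*9*(-1 + 9))³ = (2*9*8)³ = 144³ = 2985984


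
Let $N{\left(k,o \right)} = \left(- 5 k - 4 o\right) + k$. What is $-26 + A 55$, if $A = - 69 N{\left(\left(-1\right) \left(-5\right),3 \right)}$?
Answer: $121414$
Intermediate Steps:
$N{\left(k,o \right)} = - 4 k - 4 o$
$A = 2208$ ($A = - 69 \left(- 4 \left(\left(-1\right) \left(-5\right)\right) - 12\right) = - 69 \left(\left(-4\right) 5 - 12\right) = - 69 \left(-20 - 12\right) = \left(-69\right) \left(-32\right) = 2208$)
$-26 + A 55 = -26 + 2208 \cdot 55 = -26 + 121440 = 121414$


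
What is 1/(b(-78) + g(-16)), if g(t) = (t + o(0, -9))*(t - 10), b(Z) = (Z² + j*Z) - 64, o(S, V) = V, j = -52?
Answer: 1/10726 ≈ 9.3231e-5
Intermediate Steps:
b(Z) = -64 + Z² - 52*Z (b(Z) = (Z² - 52*Z) - 64 = -64 + Z² - 52*Z)
g(t) = (-10 + t)*(-9 + t) (g(t) = (t - 9)*(t - 10) = (-9 + t)*(-10 + t) = (-10 + t)*(-9 + t))
1/(b(-78) + g(-16)) = 1/((-64 + (-78)² - 52*(-78)) + (90 + (-16)² - 19*(-16))) = 1/((-64 + 6084 + 4056) + (90 + 256 + 304)) = 1/(10076 + 650) = 1/10726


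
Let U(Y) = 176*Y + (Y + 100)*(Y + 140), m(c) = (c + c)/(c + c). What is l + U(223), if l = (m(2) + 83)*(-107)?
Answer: 147509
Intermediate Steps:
m(c) = 1 (m(c) = (2*c)/((2*c)) = (2*c)*(1/(2*c)) = 1)
U(Y) = 176*Y + (100 + Y)*(140 + Y)
l = -8988 (l = (1 + 83)*(-107) = 84*(-107) = -8988)
l + U(223) = -8988 + (14000 + 223**2 + 416*223) = -8988 + (14000 + 49729 + 92768) = -8988 + 156497 = 147509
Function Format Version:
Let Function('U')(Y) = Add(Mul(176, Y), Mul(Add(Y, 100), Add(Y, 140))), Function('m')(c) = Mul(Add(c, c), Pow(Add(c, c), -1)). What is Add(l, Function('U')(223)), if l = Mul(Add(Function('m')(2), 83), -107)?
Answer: 147509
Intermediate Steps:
Function('m')(c) = 1 (Function('m')(c) = Mul(Mul(2, c), Pow(Mul(2, c), -1)) = Mul(Mul(2, c), Mul(Rational(1, 2), Pow(c, -1))) = 1)
Function('U')(Y) = Add(Mul(176, Y), Mul(Add(100, Y), Add(140, Y)))
l = -8988 (l = Mul(Add(1, 83), -107) = Mul(84, -107) = -8988)
Add(l, Function('U')(223)) = Add(-8988, Add(14000, Pow(223, 2), Mul(416, 223))) = Add(-8988, Add(14000, 49729, 92768)) = Add(-8988, 156497) = 147509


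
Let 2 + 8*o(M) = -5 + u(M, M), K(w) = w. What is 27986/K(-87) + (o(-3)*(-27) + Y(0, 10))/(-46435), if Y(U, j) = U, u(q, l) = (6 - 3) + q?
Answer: -10396255723/32318760 ≈ -321.68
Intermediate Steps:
u(q, l) = 3 + q
o(M) = -1/2 + M/8 (o(M) = -1/4 + (-5 + (3 + M))/8 = -1/4 + (-2 + M)/8 = -1/4 + (-1/4 + M/8) = -1/2 + M/8)
27986/K(-87) + (o(-3)*(-27) + Y(0, 10))/(-46435) = 27986/(-87) + ((-1/2 + (1/8)*(-3))*(-27) + 0)/(-46435) = 27986*(-1/87) + ((-1/2 - 3/8)*(-27) + 0)*(-1/46435) = -27986/87 + (-7/8*(-27) + 0)*(-1/46435) = -27986/87 + (189/8 + 0)*(-1/46435) = -27986/87 + (189/8)*(-1/46435) = -27986/87 - 189/371480 = -10396255723/32318760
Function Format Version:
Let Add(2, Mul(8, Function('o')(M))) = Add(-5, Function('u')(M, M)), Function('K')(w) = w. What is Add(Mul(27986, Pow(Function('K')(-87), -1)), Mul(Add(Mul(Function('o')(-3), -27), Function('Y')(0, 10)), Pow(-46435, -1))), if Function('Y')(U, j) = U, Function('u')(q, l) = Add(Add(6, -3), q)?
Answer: Rational(-10396255723, 32318760) ≈ -321.68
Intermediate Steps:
Function('u')(q, l) = Add(3, q)
Function('o')(M) = Add(Rational(-1, 2), Mul(Rational(1, 8), M)) (Function('o')(M) = Add(Rational(-1, 4), Mul(Rational(1, 8), Add(-5, Add(3, M)))) = Add(Rational(-1, 4), Mul(Rational(1, 8), Add(-2, M))) = Add(Rational(-1, 4), Add(Rational(-1, 4), Mul(Rational(1, 8), M))) = Add(Rational(-1, 2), Mul(Rational(1, 8), M)))
Add(Mul(27986, Pow(Function('K')(-87), -1)), Mul(Add(Mul(Function('o')(-3), -27), Function('Y')(0, 10)), Pow(-46435, -1))) = Add(Mul(27986, Pow(-87, -1)), Mul(Add(Mul(Add(Rational(-1, 2), Mul(Rational(1, 8), -3)), -27), 0), Pow(-46435, -1))) = Add(Mul(27986, Rational(-1, 87)), Mul(Add(Mul(Add(Rational(-1, 2), Rational(-3, 8)), -27), 0), Rational(-1, 46435))) = Add(Rational(-27986, 87), Mul(Add(Mul(Rational(-7, 8), -27), 0), Rational(-1, 46435))) = Add(Rational(-27986, 87), Mul(Add(Rational(189, 8), 0), Rational(-1, 46435))) = Add(Rational(-27986, 87), Mul(Rational(189, 8), Rational(-1, 46435))) = Add(Rational(-27986, 87), Rational(-189, 371480)) = Rational(-10396255723, 32318760)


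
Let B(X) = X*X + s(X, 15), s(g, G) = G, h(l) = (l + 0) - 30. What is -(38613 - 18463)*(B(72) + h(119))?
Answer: -106553200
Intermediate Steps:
h(l) = -30 + l (h(l) = l - 30 = -30 + l)
B(X) = 15 + X² (B(X) = X*X + 15 = X² + 15 = 15 + X²)
-(38613 - 18463)*(B(72) + h(119)) = -(38613 - 18463)*((15 + 72²) + (-30 + 119)) = -20150*((15 + 5184) + 89) = -20150*(5199 + 89) = -20150*5288 = -1*106553200 = -106553200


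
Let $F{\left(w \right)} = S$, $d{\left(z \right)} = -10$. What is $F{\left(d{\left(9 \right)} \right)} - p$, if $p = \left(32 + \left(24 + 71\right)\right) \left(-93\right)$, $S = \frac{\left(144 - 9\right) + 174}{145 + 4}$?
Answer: $\frac{1760148}{149} \approx 11813.0$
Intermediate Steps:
$S = \frac{309}{149}$ ($S = \frac{\left(144 - 9\right) + 174}{149} = \left(135 + 174\right) \frac{1}{149} = 309 \cdot \frac{1}{149} = \frac{309}{149} \approx 2.0738$)
$F{\left(w \right)} = \frac{309}{149}$
$p = -11811$ ($p = \left(32 + 95\right) \left(-93\right) = 127 \left(-93\right) = -11811$)
$F{\left(d{\left(9 \right)} \right)} - p = \frac{309}{149} - -11811 = \frac{309}{149} + 11811 = \frac{1760148}{149}$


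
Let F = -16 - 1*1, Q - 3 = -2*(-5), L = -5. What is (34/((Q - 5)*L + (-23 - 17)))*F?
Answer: 289/40 ≈ 7.2250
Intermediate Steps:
Q = 13 (Q = 3 - 2*(-5) = 3 + 10 = 13)
F = -17 (F = -16 - 1 = -17)
(34/((Q - 5)*L + (-23 - 17)))*F = (34/((13 - 5)*(-5) + (-23 - 17)))*(-17) = (34/(8*(-5) - 40))*(-17) = (34/(-40 - 40))*(-17) = (34/(-80))*(-17) = -1/80*34*(-17) = -17/40*(-17) = 289/40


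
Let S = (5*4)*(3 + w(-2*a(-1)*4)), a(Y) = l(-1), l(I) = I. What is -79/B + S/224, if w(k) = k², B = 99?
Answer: 28741/5544 ≈ 5.1842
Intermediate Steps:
a(Y) = -1
S = 1340 (S = (5*4)*(3 + (-2*(-1)*4)²) = 20*(3 + (2*4)²) = 20*(3 + 8²) = 20*(3 + 64) = 20*67 = 1340)
-79/B + S/224 = -79/99 + 1340/224 = -79*1/99 + 1340*(1/224) = -79/99 + 335/56 = 28741/5544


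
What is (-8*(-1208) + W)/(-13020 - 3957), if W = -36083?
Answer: 26419/16977 ≈ 1.5562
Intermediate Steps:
(-8*(-1208) + W)/(-13020 - 3957) = (-8*(-1208) - 36083)/(-13020 - 3957) = (9664 - 36083)/(-16977) = -26419*(-1/16977) = 26419/16977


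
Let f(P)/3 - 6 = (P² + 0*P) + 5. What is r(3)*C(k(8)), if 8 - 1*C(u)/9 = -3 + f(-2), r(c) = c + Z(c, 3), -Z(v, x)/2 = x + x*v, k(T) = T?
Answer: 6426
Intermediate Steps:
f(P) = 33 + 3*P² (f(P) = 18 + 3*((P² + 0*P) + 5) = 18 + 3*((P² + 0) + 5) = 18 + 3*(P² + 5) = 18 + 3*(5 + P²) = 18 + (15 + 3*P²) = 33 + 3*P²)
Z(v, x) = -2*x - 2*v*x (Z(v, x) = -2*(x + x*v) = -2*(x + v*x) = -2*x - 2*v*x)
r(c) = -6 - 5*c (r(c) = c - 2*3*(1 + c) = c + (-6 - 6*c) = -6 - 5*c)
C(u) = -306 (C(u) = 72 - 9*(-3 + (33 + 3*(-2)²)) = 72 - 9*(-3 + (33 + 3*4)) = 72 - 9*(-3 + (33 + 12)) = 72 - 9*(-3 + 45) = 72 - 9*42 = 72 - 378 = -306)
r(3)*C(k(8)) = (-6 - 5*3)*(-306) = (-6 - 15)*(-306) = -21*(-306) = 6426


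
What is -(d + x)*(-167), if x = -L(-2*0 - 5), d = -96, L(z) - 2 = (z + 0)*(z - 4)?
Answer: -23881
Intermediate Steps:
L(z) = 2 + z*(-4 + z) (L(z) = 2 + (z + 0)*(z - 4) = 2 + z*(-4 + z))
x = -47 (x = -(2 + (-2*0 - 5)² - 4*(-2*0 - 5)) = -(2 + (0 - 5)² - 4*(0 - 5)) = -(2 + (-5)² - 4*(-5)) = -(2 + 25 + 20) = -1*47 = -47)
-(d + x)*(-167) = -(-96 - 47)*(-167) = -(-143)*(-167) = -1*23881 = -23881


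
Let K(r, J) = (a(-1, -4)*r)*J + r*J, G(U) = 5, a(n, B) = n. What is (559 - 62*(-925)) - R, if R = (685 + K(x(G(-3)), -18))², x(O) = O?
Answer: -411316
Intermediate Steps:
K(r, J) = 0 (K(r, J) = (-r)*J + r*J = -J*r + J*r = 0)
R = 469225 (R = (685 + 0)² = 685² = 469225)
(559 - 62*(-925)) - R = (559 - 62*(-925)) - 1*469225 = (559 + 57350) - 469225 = 57909 - 469225 = -411316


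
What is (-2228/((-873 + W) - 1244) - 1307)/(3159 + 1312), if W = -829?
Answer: -1924097/6585783 ≈ -0.29216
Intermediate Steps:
(-2228/((-873 + W) - 1244) - 1307)/(3159 + 1312) = (-2228/((-873 - 829) - 1244) - 1307)/(3159 + 1312) = (-2228/(-1702 - 1244) - 1307)/4471 = (-2228/(-2946) - 1307)*(1/4471) = (-2228*(-1/2946) - 1307)*(1/4471) = (1114/1473 - 1307)*(1/4471) = -1924097/1473*1/4471 = -1924097/6585783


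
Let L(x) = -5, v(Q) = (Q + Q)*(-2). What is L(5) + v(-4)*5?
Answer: 75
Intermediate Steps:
v(Q) = -4*Q (v(Q) = (2*Q)*(-2) = -4*Q)
L(5) + v(-4)*5 = -5 - 4*(-4)*5 = -5 + 16*5 = -5 + 80 = 75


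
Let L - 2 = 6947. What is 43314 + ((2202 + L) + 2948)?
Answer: 55413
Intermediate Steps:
L = 6949 (L = 2 + 6947 = 6949)
43314 + ((2202 + L) + 2948) = 43314 + ((2202 + 6949) + 2948) = 43314 + (9151 + 2948) = 43314 + 12099 = 55413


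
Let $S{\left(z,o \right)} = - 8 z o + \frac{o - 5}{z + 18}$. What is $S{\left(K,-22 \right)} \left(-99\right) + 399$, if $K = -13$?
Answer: $\frac{1137228}{5} \approx 2.2745 \cdot 10^{5}$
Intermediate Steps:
$S{\left(z,o \right)} = \frac{-5 + o}{18 + z} - 8 o z$ ($S{\left(z,o \right)} = - 8 o z + \frac{-5 + o}{18 + z} = \frac{-5 + o}{18 + z} - 8 o z$)
$S{\left(K,-22 \right)} \left(-99\right) + 399 = \frac{-5 - 22 - \left(-3168\right) \left(-13\right) - - 176 \left(-13\right)^{2}}{18 - 13} \left(-99\right) + 399 = \frac{-5 - 22 - 41184 - \left(-176\right) 169}{5} \left(-99\right) + 399 = \frac{-5 - 22 - 41184 + 29744}{5} \left(-99\right) + 399 = \frac{1}{5} \left(-11467\right) \left(-99\right) + 399 = \left(- \frac{11467}{5}\right) \left(-99\right) + 399 = \frac{1135233}{5} + 399 = \frac{1137228}{5}$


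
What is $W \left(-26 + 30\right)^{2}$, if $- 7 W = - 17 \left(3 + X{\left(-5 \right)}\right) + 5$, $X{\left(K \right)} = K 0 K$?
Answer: $\frac{736}{7} \approx 105.14$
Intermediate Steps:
$X{\left(K \right)} = 0$ ($X{\left(K \right)} = 0 K = 0$)
$W = \frac{46}{7}$ ($W = - \frac{- 17 \left(3 + 0\right) + 5}{7} = - \frac{\left(-17\right) 3 + 5}{7} = - \frac{-51 + 5}{7} = \left(- \frac{1}{7}\right) \left(-46\right) = \frac{46}{7} \approx 6.5714$)
$W \left(-26 + 30\right)^{2} = \frac{46 \left(-26 + 30\right)^{2}}{7} = \frac{46 \cdot 4^{2}}{7} = \frac{46}{7} \cdot 16 = \frac{736}{7}$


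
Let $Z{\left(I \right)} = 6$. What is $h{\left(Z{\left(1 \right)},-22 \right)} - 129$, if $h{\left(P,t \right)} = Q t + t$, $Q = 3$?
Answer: $-217$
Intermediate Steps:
$h{\left(P,t \right)} = 4 t$ ($h{\left(P,t \right)} = 3 t + t = 4 t$)
$h{\left(Z{\left(1 \right)},-22 \right)} - 129 = 4 \left(-22\right) - 129 = -88 - 129 = -217$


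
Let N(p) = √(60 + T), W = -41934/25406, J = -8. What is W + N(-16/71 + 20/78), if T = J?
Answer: -20967/12703 + 2*√13 ≈ 5.5605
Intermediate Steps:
W = -20967/12703 (W = -41934*1/25406 = -20967/12703 ≈ -1.6506)
T = -8
N(p) = 2*√13 (N(p) = √(60 - 8) = √52 = 2*√13)
W + N(-16/71 + 20/78) = -20967/12703 + 2*√13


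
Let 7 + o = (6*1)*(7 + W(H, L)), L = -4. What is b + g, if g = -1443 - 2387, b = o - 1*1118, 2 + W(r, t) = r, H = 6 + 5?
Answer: -4859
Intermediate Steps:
H = 11
W(r, t) = -2 + r
o = 89 (o = -7 + (6*1)*(7 + (-2 + 11)) = -7 + 6*(7 + 9) = -7 + 6*16 = -7 + 96 = 89)
b = -1029 (b = 89 - 1*1118 = 89 - 1118 = -1029)
g = -3830
b + g = -1029 - 3830 = -4859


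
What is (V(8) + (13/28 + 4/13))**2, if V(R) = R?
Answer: 10195249/132496 ≈ 76.948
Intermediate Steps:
(V(8) + (13/28 + 4/13))**2 = (8 + (13/28 + 4/13))**2 = (8 + 281/364)**2 = (3193/364)**2 = 10195249/132496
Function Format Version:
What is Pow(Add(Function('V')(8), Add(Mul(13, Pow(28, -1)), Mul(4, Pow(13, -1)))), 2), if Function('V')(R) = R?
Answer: Rational(10195249, 132496) ≈ 76.948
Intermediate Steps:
Pow(Add(Function('V')(8), Add(Mul(13, Pow(28, -1)), Mul(4, Pow(13, -1)))), 2) = Pow(Add(8, Add(Mul(13, Pow(28, -1)), Mul(4, Pow(13, -1)))), 2) = Pow(Add(8, Add(Mul(13, Rational(1, 28)), Mul(4, Rational(1, 13)))), 2) = Pow(Add(8, Add(Rational(13, 28), Rational(4, 13))), 2) = Pow(Add(8, Rational(281, 364)), 2) = Pow(Rational(3193, 364), 2) = Rational(10195249, 132496)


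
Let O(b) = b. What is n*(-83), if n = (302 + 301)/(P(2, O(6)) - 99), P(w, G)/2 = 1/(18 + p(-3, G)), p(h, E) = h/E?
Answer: 1751715/3461 ≈ 506.13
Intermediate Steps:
P(w, G) = 2/(18 - 3/G)
n = -21105/3461 (n = (302 + 301)/((2/3)*6/(-1 + 6*6) - 99) = 603/((2/3)*6/(-1 + 36) - 99) = 603/((2/3)*6/35 - 99) = 603/((2/3)*6*(1/35) - 99) = 603/(4/35 - 99) = 603/(-3461/35) = 603*(-35/3461) = -21105/3461 ≈ -6.0979)
n*(-83) = -21105/3461*(-83) = 1751715/3461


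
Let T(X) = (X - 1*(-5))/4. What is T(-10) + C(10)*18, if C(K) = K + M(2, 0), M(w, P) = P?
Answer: 715/4 ≈ 178.75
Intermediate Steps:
C(K) = K (C(K) = K + 0 = K)
T(X) = 5/4 + X/4 (T(X) = (X + 5)*(¼) = (5 + X)*(¼) = 5/4 + X/4)
T(-10) + C(10)*18 = (5/4 + (¼)*(-10)) + 10*18 = (5/4 - 5/2) + 180 = -5/4 + 180 = 715/4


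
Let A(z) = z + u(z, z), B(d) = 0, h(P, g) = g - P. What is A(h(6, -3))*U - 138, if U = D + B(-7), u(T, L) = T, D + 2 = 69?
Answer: -1344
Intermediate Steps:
D = 67 (D = -2 + 69 = 67)
A(z) = 2*z (A(z) = z + z = 2*z)
U = 67 (U = 67 + 0 = 67)
A(h(6, -3))*U - 138 = (2*(-3 - 1*6))*67 - 138 = (2*(-3 - 6))*67 - 138 = (2*(-9))*67 - 138 = -18*67 - 138 = -1206 - 138 = -1344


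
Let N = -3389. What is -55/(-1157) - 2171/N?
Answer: 2698242/3921073 ≈ 0.68814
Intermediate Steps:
-55/(-1157) - 2171/N = -55/(-1157) - 2171/(-3389) = -55*(-1/1157) - 2171*(-1/3389) = 55/1157 + 2171/3389 = 2698242/3921073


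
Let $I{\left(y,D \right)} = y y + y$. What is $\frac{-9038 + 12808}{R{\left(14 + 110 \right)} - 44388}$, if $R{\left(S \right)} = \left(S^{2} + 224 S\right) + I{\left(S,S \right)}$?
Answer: $\frac{1885}{7132} \approx 0.2643$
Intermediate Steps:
$I{\left(y,D \right)} = y + y^{2}$ ($I{\left(y,D \right)} = y^{2} + y = y + y^{2}$)
$R{\left(S \right)} = S^{2} + 224 S + S \left(1 + S\right)$ ($R{\left(S \right)} = \left(S^{2} + 224 S\right) + S \left(1 + S\right) = S^{2} + 224 S + S \left(1 + S\right)$)
$\frac{-9038 + 12808}{R{\left(14 + 110 \right)} - 44388} = \frac{-9038 + 12808}{\left(14 + 110\right) \left(225 + 2 \left(14 + 110\right)\right) - 44388} = \frac{3770}{124 \left(225 + 2 \cdot 124\right) - 44388} = \frac{3770}{124 \left(225 + 248\right) - 44388} = \frac{3770}{124 \cdot 473 - 44388} = \frac{3770}{58652 - 44388} = \frac{3770}{14264} = 3770 \cdot \frac{1}{14264} = \frac{1885}{7132}$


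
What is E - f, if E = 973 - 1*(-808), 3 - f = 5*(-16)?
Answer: 1698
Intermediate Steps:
f = 83 (f = 3 - 5*(-16) = 3 - 1*(-80) = 3 + 80 = 83)
E = 1781 (E = 973 + 808 = 1781)
E - f = 1781 - 1*83 = 1781 - 83 = 1698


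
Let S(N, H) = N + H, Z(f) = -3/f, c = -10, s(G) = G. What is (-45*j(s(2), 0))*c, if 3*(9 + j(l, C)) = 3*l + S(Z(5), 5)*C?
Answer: -3150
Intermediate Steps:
S(N, H) = H + N
j(l, C) = -9 + l + 22*C/15 (j(l, C) = -9 + (3*l + (5 - 3/5)*C)/3 = -9 + (3*l + (5 - 3*⅕)*C)/3 = -9 + (3*l + (5 - ⅗)*C)/3 = -9 + (3*l + 22*C/5)/3 = -9 + (l + 22*C/15) = -9 + l + 22*C/15)
(-45*j(s(2), 0))*c = -45*(-9 + 2 + (22/15)*0)*(-10) = -45*(-9 + 2 + 0)*(-10) = -45*(-7)*(-10) = 315*(-10) = -3150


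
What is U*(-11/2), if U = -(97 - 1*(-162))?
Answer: 2849/2 ≈ 1424.5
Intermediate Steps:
U = -259 (U = -(97 + 162) = -1*259 = -259)
U*(-11/2) = -(-2849)/2 = -259*(-11/2) = 2849/2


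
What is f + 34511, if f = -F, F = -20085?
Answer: 54596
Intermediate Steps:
f = 20085 (f = -1*(-20085) = 20085)
f + 34511 = 20085 + 34511 = 54596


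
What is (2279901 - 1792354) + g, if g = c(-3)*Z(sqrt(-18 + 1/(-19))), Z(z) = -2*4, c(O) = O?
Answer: 487571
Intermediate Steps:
Z(z) = -8
g = 24 (g = -3*(-8) = 24)
(2279901 - 1792354) + g = (2279901 - 1792354) + 24 = 487547 + 24 = 487571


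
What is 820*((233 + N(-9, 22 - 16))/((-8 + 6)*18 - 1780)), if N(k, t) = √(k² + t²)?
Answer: -47765/454 - 615*√13/454 ≈ -110.09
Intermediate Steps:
820*((233 + N(-9, 22 - 16))/((-8 + 6)*18 - 1780)) = 820*((233 + √((-9)² + (22 - 16)²))/((-8 + 6)*18 - 1780)) = 820*((233 + √(81 + 6²))/(-2*18 - 1780)) = 820*((233 + √(81 + 36))/(-36 - 1780)) = 820*((233 + √117)/(-1816)) = 820*((233 + 3*√13)*(-1/1816)) = 820*(-233/1816 - 3*√13/1816) = -47765/454 - 615*√13/454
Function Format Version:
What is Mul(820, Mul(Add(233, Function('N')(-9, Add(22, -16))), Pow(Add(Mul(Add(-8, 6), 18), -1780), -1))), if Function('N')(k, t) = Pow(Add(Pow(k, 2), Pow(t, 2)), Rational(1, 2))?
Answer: Add(Rational(-47765, 454), Mul(Rational(-615, 454), Pow(13, Rational(1, 2)))) ≈ -110.09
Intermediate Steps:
Mul(820, Mul(Add(233, Function('N')(-9, Add(22, -16))), Pow(Add(Mul(Add(-8, 6), 18), -1780), -1))) = Mul(820, Mul(Add(233, Pow(Add(Pow(-9, 2), Pow(Add(22, -16), 2)), Rational(1, 2))), Pow(Add(Mul(Add(-8, 6), 18), -1780), -1))) = Mul(820, Mul(Add(233, Pow(Add(81, Pow(6, 2)), Rational(1, 2))), Pow(Add(Mul(-2, 18), -1780), -1))) = Mul(820, Mul(Add(233, Pow(Add(81, 36), Rational(1, 2))), Pow(Add(-36, -1780), -1))) = Mul(820, Mul(Add(233, Pow(117, Rational(1, 2))), Pow(-1816, -1))) = Mul(820, Mul(Add(233, Mul(3, Pow(13, Rational(1, 2)))), Rational(-1, 1816))) = Mul(820, Add(Rational(-233, 1816), Mul(Rational(-3, 1816), Pow(13, Rational(1, 2))))) = Add(Rational(-47765, 454), Mul(Rational(-615, 454), Pow(13, Rational(1, 2))))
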